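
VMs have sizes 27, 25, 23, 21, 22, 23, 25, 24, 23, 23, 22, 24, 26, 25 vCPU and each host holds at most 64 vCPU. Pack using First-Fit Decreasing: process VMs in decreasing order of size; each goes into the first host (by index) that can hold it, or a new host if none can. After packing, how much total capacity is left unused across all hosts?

Sorted descending: 27, 26, 25, 25, 25, 24, 24, 23, 23, 23, 23, 22, 22, 21.
host 1: place 27 vCPU, 37 vCPU left
host 1: place 26 vCPU, 11 vCPU left
host 2: place 25 vCPU, 39 vCPU left
host 2: place 25 vCPU, 14 vCPU left
host 3: place 25 vCPU, 39 vCPU left
host 3: place 24 vCPU, 15 vCPU left
host 4: place 24 vCPU, 40 vCPU left
host 4: place 23 vCPU, 17 vCPU left
host 5: place 23 vCPU, 41 vCPU left
host 5: place 23 vCPU, 18 vCPU left
host 6: place 23 vCPU, 41 vCPU left
host 6: place 22 vCPU, 19 vCPU left
host 7: place 22 vCPU, 42 vCPU left
host 7: place 21 vCPU, 21 vCPU left
7 hosts × 64 vCPU = 448 vCPU; used 333 vCPU; unused 115 vCPU.

115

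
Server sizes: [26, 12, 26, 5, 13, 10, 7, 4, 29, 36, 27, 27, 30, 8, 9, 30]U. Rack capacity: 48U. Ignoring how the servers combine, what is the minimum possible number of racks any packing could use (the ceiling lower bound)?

Total size = 26 + 12 + 26 + 5 + 13 + 10 + 7 + 4 + 29 + 36 + 27 + 27 + 30 + 8 + 9 + 30 = 299U.
⌈299 / 48⌉ = 7.

7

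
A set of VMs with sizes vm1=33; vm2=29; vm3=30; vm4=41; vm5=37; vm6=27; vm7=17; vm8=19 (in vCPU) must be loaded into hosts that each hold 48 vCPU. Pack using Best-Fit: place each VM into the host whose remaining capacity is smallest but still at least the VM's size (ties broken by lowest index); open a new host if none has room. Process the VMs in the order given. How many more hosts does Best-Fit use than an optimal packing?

0

Best-Fit: [33] [29,19] [30,17] [41] [37] [27] → 6 hosts.
6 VMs exceed 24 vCPU (half the capacity), and no two of those can share a host, so at least 6 hosts are needed.
So 6 is already optimal.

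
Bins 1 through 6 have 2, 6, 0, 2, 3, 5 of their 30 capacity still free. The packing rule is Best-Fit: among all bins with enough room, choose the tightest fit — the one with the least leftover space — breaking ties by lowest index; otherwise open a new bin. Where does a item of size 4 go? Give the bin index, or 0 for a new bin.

6

Bins with room: bin 2 (6), bin 6 (5).
Tightest fit is bin 6 with 5 free.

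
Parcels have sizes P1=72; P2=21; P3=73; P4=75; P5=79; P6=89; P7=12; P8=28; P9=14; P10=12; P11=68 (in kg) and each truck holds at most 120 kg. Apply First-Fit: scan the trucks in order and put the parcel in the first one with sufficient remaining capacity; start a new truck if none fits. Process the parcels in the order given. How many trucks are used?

6 trucks

P1 (72 kg) → truck 1 (remaining 48 kg)
P2 (21 kg) → truck 1 (remaining 27 kg)
P3 (73 kg) → truck 2 (remaining 47 kg)
P4 (75 kg) → truck 3 (remaining 45 kg)
P5 (79 kg) → truck 4 (remaining 41 kg)
P6 (89 kg) → truck 5 (remaining 31 kg)
P7 (12 kg) → truck 1 (remaining 15 kg)
P8 (28 kg) → truck 2 (remaining 19 kg)
P9 (14 kg) → truck 1 (remaining 1 kg)
P10 (12 kg) → truck 2 (remaining 7 kg)
P11 (68 kg) → truck 6 (remaining 52 kg)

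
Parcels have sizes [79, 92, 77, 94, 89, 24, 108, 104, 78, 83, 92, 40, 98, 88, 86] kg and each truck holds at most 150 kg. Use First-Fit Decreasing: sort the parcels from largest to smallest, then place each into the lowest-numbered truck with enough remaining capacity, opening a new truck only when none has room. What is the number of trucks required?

13 trucks

Sorted descending: 108, 104, 98, 94, 92, 92, 89, 88, 86, 83, 79, 78, 77, 40, 24.
truck 1: place 108 kg, 42 kg left
truck 2: place 104 kg, 46 kg left
truck 3: place 98 kg, 52 kg left
truck 4: place 94 kg, 56 kg left
truck 5: place 92 kg, 58 kg left
truck 6: place 92 kg, 58 kg left
truck 7: place 89 kg, 61 kg left
truck 8: place 88 kg, 62 kg left
truck 9: place 86 kg, 64 kg left
truck 10: place 83 kg, 67 kg left
truck 11: place 79 kg, 71 kg left
truck 12: place 78 kg, 72 kg left
truck 13: place 77 kg, 73 kg left
truck 1: place 40 kg, 2 kg left
truck 2: place 24 kg, 22 kg left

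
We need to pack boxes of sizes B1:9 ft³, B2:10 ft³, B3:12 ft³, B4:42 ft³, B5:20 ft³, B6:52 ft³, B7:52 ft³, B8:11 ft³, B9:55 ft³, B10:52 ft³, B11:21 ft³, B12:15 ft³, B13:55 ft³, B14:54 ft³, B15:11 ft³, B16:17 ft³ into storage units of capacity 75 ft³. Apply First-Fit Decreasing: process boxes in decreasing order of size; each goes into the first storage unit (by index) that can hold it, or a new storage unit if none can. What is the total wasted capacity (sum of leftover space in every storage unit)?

Sorted descending: 55, 55, 54, 52, 52, 52, 42, 21, 20, 17, 15, 12, 11, 11, 10, 9.
55 ft³ → storage unit 1 (remaining 20 ft³)
55 ft³ → storage unit 2 (remaining 20 ft³)
54 ft³ → storage unit 3 (remaining 21 ft³)
52 ft³ → storage unit 4 (remaining 23 ft³)
52 ft³ → storage unit 5 (remaining 23 ft³)
52 ft³ → storage unit 6 (remaining 23 ft³)
42 ft³ → storage unit 7 (remaining 33 ft³)
21 ft³ → storage unit 3 (remaining 0 ft³)
20 ft³ → storage unit 1 (remaining 0 ft³)
17 ft³ → storage unit 2 (remaining 3 ft³)
15 ft³ → storage unit 4 (remaining 8 ft³)
12 ft³ → storage unit 5 (remaining 11 ft³)
11 ft³ → storage unit 5 (remaining 0 ft³)
11 ft³ → storage unit 6 (remaining 12 ft³)
10 ft³ → storage unit 6 (remaining 2 ft³)
9 ft³ → storage unit 7 (remaining 24 ft³)
7 storage units × 75 ft³ = 525 ft³; used 488 ft³; unused 37 ft³.

37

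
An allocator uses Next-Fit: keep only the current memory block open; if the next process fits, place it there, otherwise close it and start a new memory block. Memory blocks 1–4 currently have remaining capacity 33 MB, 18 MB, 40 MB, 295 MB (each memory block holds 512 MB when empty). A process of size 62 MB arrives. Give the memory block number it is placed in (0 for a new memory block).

Next-Fit only looks at memory block 4, which has 295 MB free.
62 MB fits there.

4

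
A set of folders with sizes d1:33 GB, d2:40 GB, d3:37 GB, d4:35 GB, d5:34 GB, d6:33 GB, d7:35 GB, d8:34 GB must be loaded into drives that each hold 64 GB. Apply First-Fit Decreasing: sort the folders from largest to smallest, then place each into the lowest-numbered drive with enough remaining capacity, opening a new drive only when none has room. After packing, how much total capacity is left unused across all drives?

Sorted descending: 40, 37, 35, 35, 34, 34, 33, 33.
Put 40 GB in drive 1; 24 GB remain.
Put 37 GB in drive 2; 27 GB remain.
Put 35 GB in drive 3; 29 GB remain.
Put 35 GB in drive 4; 29 GB remain.
Put 34 GB in drive 5; 30 GB remain.
Put 34 GB in drive 6; 30 GB remain.
Put 33 GB in drive 7; 31 GB remain.
Put 33 GB in drive 8; 31 GB remain.
8 drives × 64 GB = 512 GB; used 281 GB; unused 231 GB.

231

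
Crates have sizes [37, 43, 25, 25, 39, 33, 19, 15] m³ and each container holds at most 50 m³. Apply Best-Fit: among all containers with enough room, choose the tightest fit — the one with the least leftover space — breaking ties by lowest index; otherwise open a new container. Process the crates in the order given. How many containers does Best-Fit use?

Put 37 m³ in container 1; 13 m³ remain.
Put 43 m³ in container 2; 7 m³ remain.
Put 25 m³ in container 3; 25 m³ remain.
Put 25 m³ in container 3; 0 m³ remain.
Put 39 m³ in container 4; 11 m³ remain.
Put 33 m³ in container 5; 17 m³ remain.
Put 19 m³ in container 6; 31 m³ remain.
Put 15 m³ in container 5; 2 m³ remain.
Final containers: [37] [43] [25,25] [39] [33,15] [19].

6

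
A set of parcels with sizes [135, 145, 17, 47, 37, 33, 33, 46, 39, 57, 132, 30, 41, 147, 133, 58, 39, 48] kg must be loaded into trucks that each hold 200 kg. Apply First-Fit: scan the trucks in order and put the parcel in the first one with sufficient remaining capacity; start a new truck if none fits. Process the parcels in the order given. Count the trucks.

7 trucks

truck 1: place 135 kg, 65 kg left
truck 2: place 145 kg, 55 kg left
truck 1: place 17 kg, 48 kg left
truck 1: place 47 kg, 1 kg left
truck 2: place 37 kg, 18 kg left
truck 3: place 33 kg, 167 kg left
truck 3: place 33 kg, 134 kg left
truck 3: place 46 kg, 88 kg left
truck 3: place 39 kg, 49 kg left
truck 4: place 57 kg, 143 kg left
truck 4: place 132 kg, 11 kg left
truck 3: place 30 kg, 19 kg left
truck 5: place 41 kg, 159 kg left
truck 5: place 147 kg, 12 kg left
truck 6: place 133 kg, 67 kg left
truck 6: place 58 kg, 9 kg left
truck 7: place 39 kg, 161 kg left
truck 7: place 48 kg, 113 kg left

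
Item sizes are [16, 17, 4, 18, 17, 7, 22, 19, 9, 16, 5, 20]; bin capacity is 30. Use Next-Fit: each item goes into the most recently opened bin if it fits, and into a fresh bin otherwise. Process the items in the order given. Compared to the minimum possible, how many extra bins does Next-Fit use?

Next-Fit: [16] [17,4] [18] [17,7] [22] [19,9] [16,5] [20] → 8 bins.
8 items exceed 15 (half the capacity), and no two of those can share a bin, so at least 8 bins are needed.
So 8 is already optimal.

0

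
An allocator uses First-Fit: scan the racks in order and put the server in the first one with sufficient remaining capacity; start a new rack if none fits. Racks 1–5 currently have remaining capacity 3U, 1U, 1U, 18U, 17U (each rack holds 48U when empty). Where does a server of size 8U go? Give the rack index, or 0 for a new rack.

Racks with room: rack 4 (18U), rack 5 (17U).
The first with room is rack 4.

4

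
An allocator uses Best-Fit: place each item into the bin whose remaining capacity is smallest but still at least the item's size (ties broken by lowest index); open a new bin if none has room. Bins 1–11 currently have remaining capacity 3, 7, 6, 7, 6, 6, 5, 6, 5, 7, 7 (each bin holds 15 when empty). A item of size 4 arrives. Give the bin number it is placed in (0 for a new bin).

Bins with room: bin 2 (7), bin 3 (6), bin 4 (7), bin 5 (6), bin 6 (6), bin 7 (5), bin 8 (6), bin 9 (5), bin 10 (7), bin 11 (7).
Tightest fit is bin 7 with 5 free.

7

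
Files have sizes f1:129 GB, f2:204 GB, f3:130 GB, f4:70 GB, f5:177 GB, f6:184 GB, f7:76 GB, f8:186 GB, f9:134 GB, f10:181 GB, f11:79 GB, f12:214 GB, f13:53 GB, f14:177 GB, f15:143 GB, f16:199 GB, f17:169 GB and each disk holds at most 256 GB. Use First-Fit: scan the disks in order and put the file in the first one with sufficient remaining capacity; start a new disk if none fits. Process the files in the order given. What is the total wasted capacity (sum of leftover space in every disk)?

Put f1 (129 GB) in disk 1; 127 GB remain.
Put f2 (204 GB) in disk 2; 52 GB remain.
Put f3 (130 GB) in disk 3; 126 GB remain.
Put f4 (70 GB) in disk 1; 57 GB remain.
Put f5 (177 GB) in disk 4; 79 GB remain.
Put f6 (184 GB) in disk 5; 72 GB remain.
Put f7 (76 GB) in disk 3; 50 GB remain.
Put f8 (186 GB) in disk 6; 70 GB remain.
Put f9 (134 GB) in disk 7; 122 GB remain.
Put f10 (181 GB) in disk 8; 75 GB remain.
Put f11 (79 GB) in disk 4; 0 GB remain.
Put f12 (214 GB) in disk 9; 42 GB remain.
Put f13 (53 GB) in disk 1; 4 GB remain.
Put f14 (177 GB) in disk 10; 79 GB remain.
Put f15 (143 GB) in disk 11; 113 GB remain.
Put f16 (199 GB) in disk 12; 57 GB remain.
Put f17 (169 GB) in disk 13; 87 GB remain.
13 disks × 256 GB = 3328 GB; used 2505 GB; unused 823 GB.

823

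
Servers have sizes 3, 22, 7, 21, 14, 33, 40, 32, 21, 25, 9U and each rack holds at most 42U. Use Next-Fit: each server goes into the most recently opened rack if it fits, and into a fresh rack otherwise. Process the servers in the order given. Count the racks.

Put 3U in rack 1; 39U remain.
Put 22U in rack 1; 17U remain.
Put 7U in rack 1; 10U remain.
Put 21U in rack 2; 21U remain.
Put 14U in rack 2; 7U remain.
Put 33U in rack 3; 9U remain.
Put 40U in rack 4; 2U remain.
Put 32U in rack 5; 10U remain.
Put 21U in rack 6; 21U remain.
Put 25U in rack 7; 17U remain.
Put 9U in rack 7; 8U remain.

7 racks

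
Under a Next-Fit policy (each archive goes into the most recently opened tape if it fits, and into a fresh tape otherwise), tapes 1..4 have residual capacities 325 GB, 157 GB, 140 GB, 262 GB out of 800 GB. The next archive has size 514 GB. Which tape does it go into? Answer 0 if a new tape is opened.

Next-Fit only looks at tape 4, which has 262 GB free.
514 GB does not fit, so a new tape is opened.

0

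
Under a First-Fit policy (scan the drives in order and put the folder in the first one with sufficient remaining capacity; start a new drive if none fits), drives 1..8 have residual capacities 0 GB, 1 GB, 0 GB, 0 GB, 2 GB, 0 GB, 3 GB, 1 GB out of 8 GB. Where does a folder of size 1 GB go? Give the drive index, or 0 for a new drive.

Drives with room: drive 2 (1 GB), drive 5 (2 GB), drive 7 (3 GB), drive 8 (1 GB).
The first with room is drive 2.

2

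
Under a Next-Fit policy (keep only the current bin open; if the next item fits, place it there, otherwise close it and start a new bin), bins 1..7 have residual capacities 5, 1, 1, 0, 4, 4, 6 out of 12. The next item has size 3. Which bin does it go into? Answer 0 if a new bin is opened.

Next-Fit only looks at bin 7, which has 6 free.
3 fits there.

7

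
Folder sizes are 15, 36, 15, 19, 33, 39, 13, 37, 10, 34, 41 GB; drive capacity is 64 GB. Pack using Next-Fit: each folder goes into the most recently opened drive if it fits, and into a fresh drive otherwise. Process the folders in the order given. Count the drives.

Put 15 GB in drive 1; 49 GB remain.
Put 36 GB in drive 1; 13 GB remain.
Put 15 GB in drive 2; 49 GB remain.
Put 19 GB in drive 2; 30 GB remain.
Put 33 GB in drive 3; 31 GB remain.
Put 39 GB in drive 4; 25 GB remain.
Put 13 GB in drive 4; 12 GB remain.
Put 37 GB in drive 5; 27 GB remain.
Put 10 GB in drive 5; 17 GB remain.
Put 34 GB in drive 6; 30 GB remain.
Put 41 GB in drive 7; 23 GB remain.

7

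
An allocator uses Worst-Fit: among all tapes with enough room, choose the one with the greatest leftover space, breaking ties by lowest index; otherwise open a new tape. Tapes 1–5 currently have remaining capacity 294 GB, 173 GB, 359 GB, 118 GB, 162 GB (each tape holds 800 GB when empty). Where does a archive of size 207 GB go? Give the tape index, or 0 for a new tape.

3

Tapes with room: tape 1 (294 GB), tape 3 (359 GB).
Most room is tape 3 with 359 GB free.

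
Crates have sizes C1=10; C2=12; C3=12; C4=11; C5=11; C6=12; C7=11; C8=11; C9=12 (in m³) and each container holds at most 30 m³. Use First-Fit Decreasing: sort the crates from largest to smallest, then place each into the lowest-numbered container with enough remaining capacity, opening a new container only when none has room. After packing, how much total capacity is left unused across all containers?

Sorted descending: 12, 12, 12, 12, 11, 11, 11, 11, 10.
container 1: place 12 m³, 18 m³ left
container 1: place 12 m³, 6 m³ left
container 2: place 12 m³, 18 m³ left
container 2: place 12 m³, 6 m³ left
container 3: place 11 m³, 19 m³ left
container 3: place 11 m³, 8 m³ left
container 4: place 11 m³, 19 m³ left
container 4: place 11 m³, 8 m³ left
container 5: place 10 m³, 20 m³ left
5 containers × 30 m³ = 150 m³; used 102 m³; unused 48 m³.

48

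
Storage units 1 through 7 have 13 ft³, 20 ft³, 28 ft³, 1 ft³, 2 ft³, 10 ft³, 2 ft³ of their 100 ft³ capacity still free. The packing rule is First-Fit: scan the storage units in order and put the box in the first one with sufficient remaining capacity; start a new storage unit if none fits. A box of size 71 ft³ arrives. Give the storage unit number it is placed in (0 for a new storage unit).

No storage unit has ≥ 71 ft³ free, so a new storage unit is opened.

0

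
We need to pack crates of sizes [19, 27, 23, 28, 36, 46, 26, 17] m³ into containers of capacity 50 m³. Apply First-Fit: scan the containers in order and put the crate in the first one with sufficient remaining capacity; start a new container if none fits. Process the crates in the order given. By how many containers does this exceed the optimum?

0

First-Fit: [19,27] [23,26] [28,17] [36] [46] → 5 containers.
Total size 222 m³; any packing needs at least ⌈222/50⌉ = 5 containers.
So 5 is already optimal.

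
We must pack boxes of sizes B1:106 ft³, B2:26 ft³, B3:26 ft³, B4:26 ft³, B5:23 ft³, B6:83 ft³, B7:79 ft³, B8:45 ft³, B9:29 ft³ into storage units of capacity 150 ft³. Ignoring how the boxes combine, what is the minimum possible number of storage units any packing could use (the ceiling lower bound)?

Total size = 106 + 26 + 26 + 26 + 23 + 83 + 79 + 45 + 29 = 443 ft³.
⌈443 / 150⌉ = 3.

3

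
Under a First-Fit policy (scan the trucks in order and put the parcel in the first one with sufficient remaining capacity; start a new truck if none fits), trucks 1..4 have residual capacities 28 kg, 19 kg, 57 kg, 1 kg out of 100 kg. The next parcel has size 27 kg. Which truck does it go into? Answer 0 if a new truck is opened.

Trucks with room: truck 1 (28 kg), truck 3 (57 kg).
The first with room is truck 1.

1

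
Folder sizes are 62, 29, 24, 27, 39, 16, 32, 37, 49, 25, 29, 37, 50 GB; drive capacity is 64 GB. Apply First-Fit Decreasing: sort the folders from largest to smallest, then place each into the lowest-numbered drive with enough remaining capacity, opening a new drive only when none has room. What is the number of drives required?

8 drives

Sorted descending: 62, 50, 49, 39, 37, 37, 32, 29, 29, 27, 25, 24, 16.
Put 62 GB in drive 1; 2 GB remain.
Put 50 GB in drive 2; 14 GB remain.
Put 49 GB in drive 3; 15 GB remain.
Put 39 GB in drive 4; 25 GB remain.
Put 37 GB in drive 5; 27 GB remain.
Put 37 GB in drive 6; 27 GB remain.
Put 32 GB in drive 7; 32 GB remain.
Put 29 GB in drive 7; 3 GB remain.
Put 29 GB in drive 8; 35 GB remain.
Put 27 GB in drive 5; 0 GB remain.
Put 25 GB in drive 4; 0 GB remain.
Put 24 GB in drive 6; 3 GB remain.
Put 16 GB in drive 8; 19 GB remain.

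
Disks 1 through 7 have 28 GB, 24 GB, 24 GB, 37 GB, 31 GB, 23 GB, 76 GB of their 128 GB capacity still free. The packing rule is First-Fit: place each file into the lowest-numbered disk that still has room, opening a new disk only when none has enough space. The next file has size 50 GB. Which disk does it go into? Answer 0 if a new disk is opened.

Disks with room: disk 7 (76 GB).
The first with room is disk 7.

7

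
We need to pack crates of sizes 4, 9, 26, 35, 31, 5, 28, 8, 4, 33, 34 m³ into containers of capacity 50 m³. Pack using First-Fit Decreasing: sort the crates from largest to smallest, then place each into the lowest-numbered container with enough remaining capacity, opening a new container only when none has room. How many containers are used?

Sorted descending: 35, 34, 33, 31, 28, 26, 9, 8, 5, 4, 4.
Put 35 m³ in container 1; 15 m³ remain.
Put 34 m³ in container 2; 16 m³ remain.
Put 33 m³ in container 3; 17 m³ remain.
Put 31 m³ in container 4; 19 m³ remain.
Put 28 m³ in container 5; 22 m³ remain.
Put 26 m³ in container 6; 24 m³ remain.
Put 9 m³ in container 1; 6 m³ remain.
Put 8 m³ in container 2; 8 m³ remain.
Put 5 m³ in container 1; 1 m³ remain.
Put 4 m³ in container 2; 4 m³ remain.
Put 4 m³ in container 2; 0 m³ remain.

6 containers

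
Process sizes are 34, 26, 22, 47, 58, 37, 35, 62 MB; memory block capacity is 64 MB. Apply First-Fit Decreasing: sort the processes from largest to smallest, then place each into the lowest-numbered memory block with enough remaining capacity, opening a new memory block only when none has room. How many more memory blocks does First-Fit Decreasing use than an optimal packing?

First-Fit Decreasing: [62] [58] [47] [37,26] [35,22] [34] → 6 memory blocks.
Total size 321 MB; any packing needs at least ⌈321/64⌉ = 6 memory blocks.
So 6 is already optimal.

0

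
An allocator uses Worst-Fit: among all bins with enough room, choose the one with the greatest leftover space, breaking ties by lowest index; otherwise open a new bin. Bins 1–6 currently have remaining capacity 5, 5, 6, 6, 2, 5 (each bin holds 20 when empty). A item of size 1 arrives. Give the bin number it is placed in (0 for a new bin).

3

Bins with room: bin 1 (5), bin 2 (5), bin 3 (6), bin 4 (6), bin 5 (2), bin 6 (5).
Most room is bin 3 with 6 free.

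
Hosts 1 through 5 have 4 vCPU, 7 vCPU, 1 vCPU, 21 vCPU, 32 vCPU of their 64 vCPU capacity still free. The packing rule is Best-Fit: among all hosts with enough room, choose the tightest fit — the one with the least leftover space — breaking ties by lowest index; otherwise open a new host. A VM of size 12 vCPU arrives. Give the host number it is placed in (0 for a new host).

Hosts with room: host 4 (21 vCPU), host 5 (32 vCPU).
Tightest fit is host 4 with 21 vCPU free.

4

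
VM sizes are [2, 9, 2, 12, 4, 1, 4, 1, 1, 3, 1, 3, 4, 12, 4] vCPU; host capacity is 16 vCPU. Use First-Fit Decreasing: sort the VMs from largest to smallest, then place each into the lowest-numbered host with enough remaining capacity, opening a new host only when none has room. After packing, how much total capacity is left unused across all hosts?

1

Sorted descending: 12, 12, 9, 4, 4, 4, 4, 3, 3, 2, 2, 1, 1, 1, 1.
Put 12 vCPU in host 1; 4 vCPU remain.
Put 12 vCPU in host 2; 4 vCPU remain.
Put 9 vCPU in host 3; 7 vCPU remain.
Put 4 vCPU in host 1; 0 vCPU remain.
Put 4 vCPU in host 2; 0 vCPU remain.
Put 4 vCPU in host 3; 3 vCPU remain.
Put 4 vCPU in host 4; 12 vCPU remain.
Put 3 vCPU in host 3; 0 vCPU remain.
Put 3 vCPU in host 4; 9 vCPU remain.
Put 2 vCPU in host 4; 7 vCPU remain.
Put 2 vCPU in host 4; 5 vCPU remain.
Put 1 vCPU in host 4; 4 vCPU remain.
Put 1 vCPU in host 4; 3 vCPU remain.
Put 1 vCPU in host 4; 2 vCPU remain.
Put 1 vCPU in host 4; 1 vCPU remain.
4 hosts × 16 vCPU = 64 vCPU; used 63 vCPU; unused 1 vCPU.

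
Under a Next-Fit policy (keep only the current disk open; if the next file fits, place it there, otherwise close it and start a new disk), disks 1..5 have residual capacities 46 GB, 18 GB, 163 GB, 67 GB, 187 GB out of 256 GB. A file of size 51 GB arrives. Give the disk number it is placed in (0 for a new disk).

5

Next-Fit only looks at disk 5, which has 187 GB free.
51 GB fits there.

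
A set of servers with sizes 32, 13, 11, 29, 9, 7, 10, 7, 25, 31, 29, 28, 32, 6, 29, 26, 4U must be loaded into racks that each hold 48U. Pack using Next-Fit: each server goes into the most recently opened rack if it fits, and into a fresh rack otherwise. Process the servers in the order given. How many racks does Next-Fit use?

rack 1: place 32U, 16U left
rack 1: place 13U, 3U left
rack 2: place 11U, 37U left
rack 2: place 29U, 8U left
rack 3: place 9U, 39U left
rack 3: place 7U, 32U left
rack 3: place 10U, 22U left
rack 3: place 7U, 15U left
rack 4: place 25U, 23U left
rack 5: place 31U, 17U left
rack 6: place 29U, 19U left
rack 7: place 28U, 20U left
rack 8: place 32U, 16U left
rack 8: place 6U, 10U left
rack 9: place 29U, 19U left
rack 10: place 26U, 22U left
rack 10: place 4U, 18U left
Final racks: [32,13] [11,29] [9,7,10,7] [25] [31] [29] [28] [32,6] [29] [26,4].

10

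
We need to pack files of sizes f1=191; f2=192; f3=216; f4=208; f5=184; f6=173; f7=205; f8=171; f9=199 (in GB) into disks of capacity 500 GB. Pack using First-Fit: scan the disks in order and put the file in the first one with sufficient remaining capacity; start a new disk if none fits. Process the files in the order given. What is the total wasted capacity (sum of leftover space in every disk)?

disk 1: place f1 (191 GB), 309 GB left
disk 1: place f2 (192 GB), 117 GB left
disk 2: place f3 (216 GB), 284 GB left
disk 2: place f4 (208 GB), 76 GB left
disk 3: place f5 (184 GB), 316 GB left
disk 3: place f6 (173 GB), 143 GB left
disk 4: place f7 (205 GB), 295 GB left
disk 4: place f8 (171 GB), 124 GB left
disk 5: place f9 (199 GB), 301 GB left
5 disks × 500 GB = 2500 GB; used 1739 GB; unused 761 GB.

761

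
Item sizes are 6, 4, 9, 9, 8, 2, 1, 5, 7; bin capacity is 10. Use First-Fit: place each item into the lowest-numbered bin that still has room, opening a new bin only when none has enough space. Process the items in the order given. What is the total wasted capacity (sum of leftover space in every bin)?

9

6 → bin 1 (remaining 4)
4 → bin 1 (remaining 0)
9 → bin 2 (remaining 1)
9 → bin 3 (remaining 1)
8 → bin 4 (remaining 2)
2 → bin 4 (remaining 0)
1 → bin 2 (remaining 0)
5 → bin 5 (remaining 5)
7 → bin 6 (remaining 3)
6 bins × 10 = 60; used 51; unused 9.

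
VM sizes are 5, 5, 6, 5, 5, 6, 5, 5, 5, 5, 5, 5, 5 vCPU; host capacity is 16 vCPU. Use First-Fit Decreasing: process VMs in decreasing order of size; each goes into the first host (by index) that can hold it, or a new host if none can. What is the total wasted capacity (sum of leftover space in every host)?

Sorted descending: 6, 6, 5, 5, 5, 5, 5, 5, 5, 5, 5, 5, 5.
6 vCPU → host 1 (remaining 10 vCPU)
6 vCPU → host 1 (remaining 4 vCPU)
5 vCPU → host 2 (remaining 11 vCPU)
5 vCPU → host 2 (remaining 6 vCPU)
5 vCPU → host 2 (remaining 1 vCPU)
5 vCPU → host 3 (remaining 11 vCPU)
5 vCPU → host 3 (remaining 6 vCPU)
5 vCPU → host 3 (remaining 1 vCPU)
5 vCPU → host 4 (remaining 11 vCPU)
5 vCPU → host 4 (remaining 6 vCPU)
5 vCPU → host 4 (remaining 1 vCPU)
5 vCPU → host 5 (remaining 11 vCPU)
5 vCPU → host 5 (remaining 6 vCPU)
5 hosts × 16 vCPU = 80 vCPU; used 67 vCPU; unused 13 vCPU.

13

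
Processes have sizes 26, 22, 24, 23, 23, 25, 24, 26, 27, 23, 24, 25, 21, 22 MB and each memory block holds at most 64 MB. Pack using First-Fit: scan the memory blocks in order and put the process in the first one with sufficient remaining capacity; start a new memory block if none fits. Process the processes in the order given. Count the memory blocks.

7

memory block 1: place 26 MB, 38 MB left
memory block 1: place 22 MB, 16 MB left
memory block 2: place 24 MB, 40 MB left
memory block 2: place 23 MB, 17 MB left
memory block 3: place 23 MB, 41 MB left
memory block 3: place 25 MB, 16 MB left
memory block 4: place 24 MB, 40 MB left
memory block 4: place 26 MB, 14 MB left
memory block 5: place 27 MB, 37 MB left
memory block 5: place 23 MB, 14 MB left
memory block 6: place 24 MB, 40 MB left
memory block 6: place 25 MB, 15 MB left
memory block 7: place 21 MB, 43 MB left
memory block 7: place 22 MB, 21 MB left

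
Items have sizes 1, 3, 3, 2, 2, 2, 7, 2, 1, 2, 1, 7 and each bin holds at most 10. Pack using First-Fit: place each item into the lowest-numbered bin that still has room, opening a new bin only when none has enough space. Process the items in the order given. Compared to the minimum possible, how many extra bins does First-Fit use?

0

First-Fit: [1,3,3,2,1] [2,2,2,2,1] [7] [7] → 4 bins.
Total size 33; any packing needs at least ⌈33/10⌉ = 4 bins.
So 4 is already optimal.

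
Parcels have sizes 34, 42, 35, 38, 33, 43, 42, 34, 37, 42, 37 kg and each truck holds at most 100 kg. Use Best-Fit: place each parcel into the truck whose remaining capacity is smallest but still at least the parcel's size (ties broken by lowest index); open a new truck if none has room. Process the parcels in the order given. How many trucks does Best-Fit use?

6 trucks

34 kg → truck 1 (remaining 66 kg)
42 kg → truck 1 (remaining 24 kg)
35 kg → truck 2 (remaining 65 kg)
38 kg → truck 2 (remaining 27 kg)
33 kg → truck 3 (remaining 67 kg)
43 kg → truck 3 (remaining 24 kg)
42 kg → truck 4 (remaining 58 kg)
34 kg → truck 4 (remaining 24 kg)
37 kg → truck 5 (remaining 63 kg)
42 kg → truck 5 (remaining 21 kg)
37 kg → truck 6 (remaining 63 kg)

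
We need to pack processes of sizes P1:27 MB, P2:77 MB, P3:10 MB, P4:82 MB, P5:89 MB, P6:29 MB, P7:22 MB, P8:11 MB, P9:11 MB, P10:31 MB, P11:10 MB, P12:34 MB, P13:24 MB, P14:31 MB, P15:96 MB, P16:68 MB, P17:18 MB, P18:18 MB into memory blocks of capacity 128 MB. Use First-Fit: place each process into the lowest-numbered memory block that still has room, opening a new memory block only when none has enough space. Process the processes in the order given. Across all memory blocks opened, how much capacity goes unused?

P1 (27 MB) → memory block 1 (remaining 101 MB)
P2 (77 MB) → memory block 1 (remaining 24 MB)
P3 (10 MB) → memory block 1 (remaining 14 MB)
P4 (82 MB) → memory block 2 (remaining 46 MB)
P5 (89 MB) → memory block 3 (remaining 39 MB)
P6 (29 MB) → memory block 2 (remaining 17 MB)
P7 (22 MB) → memory block 3 (remaining 17 MB)
P8 (11 MB) → memory block 1 (remaining 3 MB)
P9 (11 MB) → memory block 2 (remaining 6 MB)
P10 (31 MB) → memory block 4 (remaining 97 MB)
P11 (10 MB) → memory block 3 (remaining 7 MB)
P12 (34 MB) → memory block 4 (remaining 63 MB)
P13 (24 MB) → memory block 4 (remaining 39 MB)
P14 (31 MB) → memory block 4 (remaining 8 MB)
P15 (96 MB) → memory block 5 (remaining 32 MB)
P16 (68 MB) → memory block 6 (remaining 60 MB)
P17 (18 MB) → memory block 5 (remaining 14 MB)
P18 (18 MB) → memory block 6 (remaining 42 MB)
6 memory blocks × 128 MB = 768 MB; used 688 MB; unused 80 MB.

80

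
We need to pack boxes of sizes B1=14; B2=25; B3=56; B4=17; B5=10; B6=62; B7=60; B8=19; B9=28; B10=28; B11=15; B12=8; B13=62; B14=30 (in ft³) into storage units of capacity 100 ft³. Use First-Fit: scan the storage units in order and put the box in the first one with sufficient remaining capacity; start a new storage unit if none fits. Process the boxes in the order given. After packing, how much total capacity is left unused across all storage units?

B1 (14 ft³) → storage unit 1 (remaining 86 ft³)
B2 (25 ft³) → storage unit 1 (remaining 61 ft³)
B3 (56 ft³) → storage unit 1 (remaining 5 ft³)
B4 (17 ft³) → storage unit 2 (remaining 83 ft³)
B5 (10 ft³) → storage unit 2 (remaining 73 ft³)
B6 (62 ft³) → storage unit 2 (remaining 11 ft³)
B7 (60 ft³) → storage unit 3 (remaining 40 ft³)
B8 (19 ft³) → storage unit 3 (remaining 21 ft³)
B9 (28 ft³) → storage unit 4 (remaining 72 ft³)
B10 (28 ft³) → storage unit 4 (remaining 44 ft³)
B11 (15 ft³) → storage unit 3 (remaining 6 ft³)
B12 (8 ft³) → storage unit 2 (remaining 3 ft³)
B13 (62 ft³) → storage unit 5 (remaining 38 ft³)
B14 (30 ft³) → storage unit 4 (remaining 14 ft³)
5 storage units × 100 ft³ = 500 ft³; used 434 ft³; unused 66 ft³.

66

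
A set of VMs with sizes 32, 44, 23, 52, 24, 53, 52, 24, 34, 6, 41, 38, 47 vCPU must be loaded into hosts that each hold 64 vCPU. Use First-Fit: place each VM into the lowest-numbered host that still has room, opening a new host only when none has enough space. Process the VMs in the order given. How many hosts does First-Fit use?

Put 32 vCPU in host 1; 32 vCPU remain.
Put 44 vCPU in host 2; 20 vCPU remain.
Put 23 vCPU in host 1; 9 vCPU remain.
Put 52 vCPU in host 3; 12 vCPU remain.
Put 24 vCPU in host 4; 40 vCPU remain.
Put 53 vCPU in host 5; 11 vCPU remain.
Put 52 vCPU in host 6; 12 vCPU remain.
Put 24 vCPU in host 4; 16 vCPU remain.
Put 34 vCPU in host 7; 30 vCPU remain.
Put 6 vCPU in host 1; 3 vCPU remain.
Put 41 vCPU in host 8; 23 vCPU remain.
Put 38 vCPU in host 9; 26 vCPU remain.
Put 47 vCPU in host 10; 17 vCPU remain.

10 hosts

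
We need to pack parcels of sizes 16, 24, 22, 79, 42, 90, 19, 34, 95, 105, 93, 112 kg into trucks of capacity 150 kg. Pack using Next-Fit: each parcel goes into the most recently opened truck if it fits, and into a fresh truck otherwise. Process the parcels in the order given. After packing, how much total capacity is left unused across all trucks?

169

Put 16 kg in truck 1; 134 kg remain.
Put 24 kg in truck 1; 110 kg remain.
Put 22 kg in truck 1; 88 kg remain.
Put 79 kg in truck 1; 9 kg remain.
Put 42 kg in truck 2; 108 kg remain.
Put 90 kg in truck 2; 18 kg remain.
Put 19 kg in truck 3; 131 kg remain.
Put 34 kg in truck 3; 97 kg remain.
Put 95 kg in truck 3; 2 kg remain.
Put 105 kg in truck 4; 45 kg remain.
Put 93 kg in truck 5; 57 kg remain.
Put 112 kg in truck 6; 38 kg remain.
6 trucks × 150 kg = 900 kg; used 731 kg; unused 169 kg.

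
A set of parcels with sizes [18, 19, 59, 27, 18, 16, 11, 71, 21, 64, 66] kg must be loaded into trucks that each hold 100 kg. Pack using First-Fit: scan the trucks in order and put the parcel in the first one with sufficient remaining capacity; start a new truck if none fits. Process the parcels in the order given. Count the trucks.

5

18 kg → truck 1 (remaining 82 kg)
19 kg → truck 1 (remaining 63 kg)
59 kg → truck 1 (remaining 4 kg)
27 kg → truck 2 (remaining 73 kg)
18 kg → truck 2 (remaining 55 kg)
16 kg → truck 2 (remaining 39 kg)
11 kg → truck 2 (remaining 28 kg)
71 kg → truck 3 (remaining 29 kg)
21 kg → truck 2 (remaining 7 kg)
64 kg → truck 4 (remaining 36 kg)
66 kg → truck 5 (remaining 34 kg)
Final trucks: [18,19,59] [27,18,16,11,21] [71] [64] [66].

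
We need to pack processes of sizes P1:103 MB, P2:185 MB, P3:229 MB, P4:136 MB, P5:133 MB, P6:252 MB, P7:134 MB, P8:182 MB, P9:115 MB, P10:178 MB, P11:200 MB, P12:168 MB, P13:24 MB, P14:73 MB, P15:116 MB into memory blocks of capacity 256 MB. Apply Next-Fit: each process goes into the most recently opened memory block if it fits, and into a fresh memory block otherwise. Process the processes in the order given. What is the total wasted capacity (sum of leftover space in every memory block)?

1100

memory block 1: place P1 (103 MB), 153 MB left
memory block 2: place P2 (185 MB), 71 MB left
memory block 3: place P3 (229 MB), 27 MB left
memory block 4: place P4 (136 MB), 120 MB left
memory block 5: place P5 (133 MB), 123 MB left
memory block 6: place P6 (252 MB), 4 MB left
memory block 7: place P7 (134 MB), 122 MB left
memory block 8: place P8 (182 MB), 74 MB left
memory block 9: place P9 (115 MB), 141 MB left
memory block 10: place P10 (178 MB), 78 MB left
memory block 11: place P11 (200 MB), 56 MB left
memory block 12: place P12 (168 MB), 88 MB left
memory block 12: place P13 (24 MB), 64 MB left
memory block 13: place P14 (73 MB), 183 MB left
memory block 13: place P15 (116 MB), 67 MB left
13 memory blocks × 256 MB = 3328 MB; used 2228 MB; unused 1100 MB.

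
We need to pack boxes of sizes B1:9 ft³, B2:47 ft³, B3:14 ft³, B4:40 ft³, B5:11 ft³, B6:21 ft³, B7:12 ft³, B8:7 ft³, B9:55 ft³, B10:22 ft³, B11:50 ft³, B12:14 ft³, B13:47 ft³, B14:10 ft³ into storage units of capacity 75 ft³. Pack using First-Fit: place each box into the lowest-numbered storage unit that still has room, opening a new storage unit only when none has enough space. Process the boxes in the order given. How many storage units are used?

5

storage unit 1: place B1 (9 ft³), 66 ft³ left
storage unit 1: place B2 (47 ft³), 19 ft³ left
storage unit 1: place B3 (14 ft³), 5 ft³ left
storage unit 2: place B4 (40 ft³), 35 ft³ left
storage unit 2: place B5 (11 ft³), 24 ft³ left
storage unit 2: place B6 (21 ft³), 3 ft³ left
storage unit 3: place B7 (12 ft³), 63 ft³ left
storage unit 3: place B8 (7 ft³), 56 ft³ left
storage unit 3: place B9 (55 ft³), 1 ft³ left
storage unit 4: place B10 (22 ft³), 53 ft³ left
storage unit 4: place B11 (50 ft³), 3 ft³ left
storage unit 5: place B12 (14 ft³), 61 ft³ left
storage unit 5: place B13 (47 ft³), 14 ft³ left
storage unit 5: place B14 (10 ft³), 4 ft³ left
Final storage units: [9,47,14] [40,11,21] [12,7,55] [22,50] [14,47,10].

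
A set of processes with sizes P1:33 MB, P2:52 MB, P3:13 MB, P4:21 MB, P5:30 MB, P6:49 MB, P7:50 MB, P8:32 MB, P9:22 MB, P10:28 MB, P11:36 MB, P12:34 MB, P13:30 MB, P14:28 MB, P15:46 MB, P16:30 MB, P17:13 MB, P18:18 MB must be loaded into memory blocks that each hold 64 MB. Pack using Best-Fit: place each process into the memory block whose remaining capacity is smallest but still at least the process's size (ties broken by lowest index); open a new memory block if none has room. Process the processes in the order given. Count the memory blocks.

10 memory blocks

Put P1 (33 MB) in memory block 1; 31 MB remain.
Put P2 (52 MB) in memory block 2; 12 MB remain.
Put P3 (13 MB) in memory block 1; 18 MB remain.
Put P4 (21 MB) in memory block 3; 43 MB remain.
Put P5 (30 MB) in memory block 3; 13 MB remain.
Put P6 (49 MB) in memory block 4; 15 MB remain.
Put P7 (50 MB) in memory block 5; 14 MB remain.
Put P8 (32 MB) in memory block 6; 32 MB remain.
Put P9 (22 MB) in memory block 6; 10 MB remain.
Put P10 (28 MB) in memory block 7; 36 MB remain.
Put P11 (36 MB) in memory block 7; 0 MB remain.
Put P12 (34 MB) in memory block 8; 30 MB remain.
Put P13 (30 MB) in memory block 8; 0 MB remain.
Put P14 (28 MB) in memory block 9; 36 MB remain.
Put P15 (46 MB) in memory block 10; 18 MB remain.
Put P16 (30 MB) in memory block 9; 6 MB remain.
Put P17 (13 MB) in memory block 3; 0 MB remain.
Put P18 (18 MB) in memory block 1; 0 MB remain.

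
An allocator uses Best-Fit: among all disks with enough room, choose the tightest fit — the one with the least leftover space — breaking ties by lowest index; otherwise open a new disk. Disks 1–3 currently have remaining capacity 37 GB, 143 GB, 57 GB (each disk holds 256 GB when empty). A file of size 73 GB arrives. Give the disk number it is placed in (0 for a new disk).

Disks with room: disk 2 (143 GB).
Tightest fit is disk 2 with 143 GB free.

2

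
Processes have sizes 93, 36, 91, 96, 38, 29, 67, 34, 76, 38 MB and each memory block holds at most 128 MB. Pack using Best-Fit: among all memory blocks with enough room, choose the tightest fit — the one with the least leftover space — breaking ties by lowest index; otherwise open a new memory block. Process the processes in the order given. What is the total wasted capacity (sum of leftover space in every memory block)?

Put 93 MB in memory block 1; 35 MB remain.
Put 36 MB in memory block 2; 92 MB remain.
Put 91 MB in memory block 2; 1 MB remain.
Put 96 MB in memory block 3; 32 MB remain.
Put 38 MB in memory block 4; 90 MB remain.
Put 29 MB in memory block 3; 3 MB remain.
Put 67 MB in memory block 4; 23 MB remain.
Put 34 MB in memory block 1; 1 MB remain.
Put 76 MB in memory block 5; 52 MB remain.
Put 38 MB in memory block 5; 14 MB remain.
5 memory blocks × 128 MB = 640 MB; used 598 MB; unused 42 MB.

42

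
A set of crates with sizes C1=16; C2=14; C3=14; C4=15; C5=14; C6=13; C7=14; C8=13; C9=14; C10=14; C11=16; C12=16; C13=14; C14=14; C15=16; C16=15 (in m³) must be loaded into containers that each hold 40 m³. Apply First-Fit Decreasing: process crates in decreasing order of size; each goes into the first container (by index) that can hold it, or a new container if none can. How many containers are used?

8 containers

Sorted descending: 16, 16, 16, 16, 15, 15, 14, 14, 14, 14, 14, 14, 14, 14, 13, 13.
container 1: place 16 m³, 24 m³ left
container 1: place 16 m³, 8 m³ left
container 2: place 16 m³, 24 m³ left
container 2: place 16 m³, 8 m³ left
container 3: place 15 m³, 25 m³ left
container 3: place 15 m³, 10 m³ left
container 4: place 14 m³, 26 m³ left
container 4: place 14 m³, 12 m³ left
container 5: place 14 m³, 26 m³ left
container 5: place 14 m³, 12 m³ left
container 6: place 14 m³, 26 m³ left
container 6: place 14 m³, 12 m³ left
container 7: place 14 m³, 26 m³ left
container 7: place 14 m³, 12 m³ left
container 8: place 13 m³, 27 m³ left
container 8: place 13 m³, 14 m³ left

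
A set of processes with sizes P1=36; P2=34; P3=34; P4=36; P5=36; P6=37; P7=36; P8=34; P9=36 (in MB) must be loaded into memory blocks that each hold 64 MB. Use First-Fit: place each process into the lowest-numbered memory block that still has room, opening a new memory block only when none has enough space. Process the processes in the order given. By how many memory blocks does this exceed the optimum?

First-Fit: [36] [34] [34] [36] [36] [37] [36] [34] [36] → 9 memory blocks.
9 processes exceed 32 MB (half the capacity), and no two of those can share a memory block, so at least 9 memory blocks are needed.
So 9 is already optimal.

0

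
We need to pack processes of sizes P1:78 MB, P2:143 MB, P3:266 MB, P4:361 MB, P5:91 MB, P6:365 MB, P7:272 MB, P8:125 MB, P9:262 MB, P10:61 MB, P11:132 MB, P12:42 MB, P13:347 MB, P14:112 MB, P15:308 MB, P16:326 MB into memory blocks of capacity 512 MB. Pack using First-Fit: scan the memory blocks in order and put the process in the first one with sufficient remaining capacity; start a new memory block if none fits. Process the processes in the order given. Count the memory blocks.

8

memory block 1: place P1 (78 MB), 434 MB left
memory block 1: place P2 (143 MB), 291 MB left
memory block 1: place P3 (266 MB), 25 MB left
memory block 2: place P4 (361 MB), 151 MB left
memory block 2: place P5 (91 MB), 60 MB left
memory block 3: place P6 (365 MB), 147 MB left
memory block 4: place P7 (272 MB), 240 MB left
memory block 3: place P8 (125 MB), 22 MB left
memory block 5: place P9 (262 MB), 250 MB left
memory block 4: place P10 (61 MB), 179 MB left
memory block 4: place P11 (132 MB), 47 MB left
memory block 2: place P12 (42 MB), 18 MB left
memory block 6: place P13 (347 MB), 165 MB left
memory block 5: place P14 (112 MB), 138 MB left
memory block 7: place P15 (308 MB), 204 MB left
memory block 8: place P16 (326 MB), 186 MB left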